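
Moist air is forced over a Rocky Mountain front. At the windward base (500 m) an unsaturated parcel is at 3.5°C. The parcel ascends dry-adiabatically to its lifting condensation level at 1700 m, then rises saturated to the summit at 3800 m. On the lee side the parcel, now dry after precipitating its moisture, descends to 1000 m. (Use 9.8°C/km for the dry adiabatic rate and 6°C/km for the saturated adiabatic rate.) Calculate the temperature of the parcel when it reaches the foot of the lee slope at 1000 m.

6.58°C

500 → 1700 m (dry, 9.8°C/km): ΔT = -9.8 × 1.2 = -11.76°C → T = -8.26°C
1700 → 3800 m (saturated, 6°C/km): ΔT = -6 × 2.1 = -12.6°C → T = -20.86°C
3800 → 1000 m (dry descent, 9.8°C/km): ΔT = +9.8 × 2.8 = +27.44°C → T = 6.58°C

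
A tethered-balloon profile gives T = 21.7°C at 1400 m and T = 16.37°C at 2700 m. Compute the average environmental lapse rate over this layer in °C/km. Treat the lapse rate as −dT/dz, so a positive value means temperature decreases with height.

Γ = −ΔT/Δz = (21.7 − 16.37) / (2700 − 1400) m
  = 5.33°C / 1.3 km = 4.1°C/km

4.1°C/km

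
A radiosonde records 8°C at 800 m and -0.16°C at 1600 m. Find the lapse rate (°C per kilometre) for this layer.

Γ = −ΔT/Δz = (8 − (-0.16)) / (1600 − 800) m
  = 8.16°C / 0.8 km = 10.2°C/km

10.2°C/km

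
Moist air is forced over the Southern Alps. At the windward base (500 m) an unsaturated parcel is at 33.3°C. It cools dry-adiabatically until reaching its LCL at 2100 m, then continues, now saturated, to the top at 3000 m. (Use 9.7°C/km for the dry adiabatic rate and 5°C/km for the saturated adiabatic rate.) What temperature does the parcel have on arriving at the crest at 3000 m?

13.28°C

500 → 2100 m (dry, 9.7°C/km): ΔT = -9.7 × 1.6 = -15.52°C → T = 17.78°C
2100 → 3000 m (saturated, 5°C/km): ΔT = -5 × 0.9 = -4.5°C → T = 13.28°C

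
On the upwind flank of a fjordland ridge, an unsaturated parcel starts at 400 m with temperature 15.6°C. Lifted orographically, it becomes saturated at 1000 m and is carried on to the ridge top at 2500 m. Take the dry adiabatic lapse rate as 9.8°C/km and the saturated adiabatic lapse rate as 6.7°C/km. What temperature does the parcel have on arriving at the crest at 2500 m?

-0.33°C

400–1000 m, dry: Δz = 0.6 km ⇒ ΔT = -5.88°C; T = 9.72°C
1000–2500 m, saturated: Δz = 1.5 km ⇒ ΔT = -10.05°C; T = -0.33°C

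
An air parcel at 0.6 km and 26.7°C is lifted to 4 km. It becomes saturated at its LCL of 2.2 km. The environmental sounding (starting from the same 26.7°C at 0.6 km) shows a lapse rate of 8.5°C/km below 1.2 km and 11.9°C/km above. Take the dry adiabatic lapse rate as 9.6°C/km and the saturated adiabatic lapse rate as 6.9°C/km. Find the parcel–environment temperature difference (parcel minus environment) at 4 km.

Parcel:
  600–2200 m, dry: Δz = 1.6 km ⇒ ΔT = -15.36°C; T = 11.34°C
  2200–4000 m, saturated: Δz = 1.8 km ⇒ ΔT = -12.42°C; T = -1.08°C
Environment:
  600–1200 m, environment, lower layer: Δz = 0.6 km ⇒ ΔT = -5.1°C; T = 21.6°C
  1200–4000 m, environment, upper layer: Δz = 2.8 km ⇒ ΔT = -33.32°C; T = -11.72°C
T_parcel − T_env = -1.08 − (-11.72) = +10.64°C

+10.64°C (parcel warmer than environment)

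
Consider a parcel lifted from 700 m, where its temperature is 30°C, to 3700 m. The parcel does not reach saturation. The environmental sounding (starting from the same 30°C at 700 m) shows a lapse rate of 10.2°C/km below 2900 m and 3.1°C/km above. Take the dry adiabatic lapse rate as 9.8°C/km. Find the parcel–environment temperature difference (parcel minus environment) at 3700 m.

-4.48°C (parcel cooler than environment)

Parcel:
  From 700 m to 3700 m (dry): cools by 9.8 × 3 = 29.4°C, giving 0.6°C.
Environment:
  From 700 m to 2900 m (environment, lower layer): cools by 10.2 × 2.2 = 22.44°C, giving 7.56°C.
  From 2900 m to 3700 m (environment, upper layer): cools by 3.1 × 0.8 = 2.48°C, giving 5.08°C.
T_parcel − T_env = 0.6 − 5.08 = -4.48°C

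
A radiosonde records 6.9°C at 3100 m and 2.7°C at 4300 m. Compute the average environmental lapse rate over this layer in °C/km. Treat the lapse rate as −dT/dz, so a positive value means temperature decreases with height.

3.5°C/km

Γ = −ΔT/Δz = (6.9 − 2.7) / (4300 − 3100) m
  = 4.2°C / 1.2 km = 3.5°C/km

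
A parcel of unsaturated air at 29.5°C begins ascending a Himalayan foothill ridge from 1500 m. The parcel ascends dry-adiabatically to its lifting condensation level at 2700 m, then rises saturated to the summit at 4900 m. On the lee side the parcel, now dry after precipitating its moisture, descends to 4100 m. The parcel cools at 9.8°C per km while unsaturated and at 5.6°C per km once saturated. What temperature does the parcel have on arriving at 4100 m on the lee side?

Dry to 2700 m: -9.8 × 1.2 km = -11.76°C, so T = 17.74°C.
Saturated to 4900 m: -5.6 × 2.2 km = -12.32°C, so T = 5.42°C.
Dry descent to 4100 m: +9.8 × 0.8 km = +7.84°C, so T = 13.26°C.

13.26°C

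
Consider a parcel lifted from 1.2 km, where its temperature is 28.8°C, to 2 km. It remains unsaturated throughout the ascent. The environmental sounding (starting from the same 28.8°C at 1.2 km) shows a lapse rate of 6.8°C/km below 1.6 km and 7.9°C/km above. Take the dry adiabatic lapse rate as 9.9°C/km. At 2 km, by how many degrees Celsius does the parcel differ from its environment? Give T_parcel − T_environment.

Parcel:
  1200–2000 m, dry: Δz = 0.8 km ⇒ ΔT = -7.92°C; T = 20.88°C
Environment:
  1200–1600 m, environment, lower layer: Δz = 0.4 km ⇒ ΔT = -2.72°C; T = 26.08°C
  1600–2000 m, environment, upper layer: Δz = 0.4 km ⇒ ΔT = -3.16°C; T = 22.92°C
T_parcel − T_env = 20.88 − 22.92 = -2.04°C

-2.04°C (parcel cooler than environment)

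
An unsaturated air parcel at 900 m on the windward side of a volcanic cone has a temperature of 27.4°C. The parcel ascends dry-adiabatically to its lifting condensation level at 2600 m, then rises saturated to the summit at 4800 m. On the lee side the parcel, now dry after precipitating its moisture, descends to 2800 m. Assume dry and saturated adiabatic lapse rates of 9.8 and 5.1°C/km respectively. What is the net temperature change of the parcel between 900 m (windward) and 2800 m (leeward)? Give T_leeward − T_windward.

From 900 m to 2600 m (dry): cools by 9.8 × 1.7 = 16.66°C, giving 10.74°C.
From 2600 m to 4800 m (saturated): cools by 5.1 × 2.2 = 11.22°C, giving -0.48°C.
From 4800 m to 2800 m (dry descent): warms by 9.8 × 2 = 19.6°C, giving 19.12°C.
Net change vs windward start: 19.12 − 27.4 = -8.28°C

-8.28°C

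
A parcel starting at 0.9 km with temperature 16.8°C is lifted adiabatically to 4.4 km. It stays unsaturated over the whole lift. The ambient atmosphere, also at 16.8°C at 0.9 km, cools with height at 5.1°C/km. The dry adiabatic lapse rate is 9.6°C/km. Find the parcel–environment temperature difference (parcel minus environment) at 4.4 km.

-15.75°C (parcel cooler than environment)

Parcel:
  900 → 4400 m (dry, 9.6°C/km): ΔT = -9.6 × 3.5 = -33.6°C → T = -16.8°C
Environment:
  900 → 4400 m (environment, 5.1°C/km): ΔT = -5.1 × 3.5 = -17.85°C → T = -1.05°C
T_parcel − T_env = -16.8 − (-1.05) = -15.75°C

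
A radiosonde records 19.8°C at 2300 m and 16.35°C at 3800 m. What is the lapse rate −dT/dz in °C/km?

Γ = −ΔT/Δz = (19.8 − 16.35) / (3800 − 2300) m
  = 3.45°C / 1.5 km = 2.3°C/km

2.3°C/km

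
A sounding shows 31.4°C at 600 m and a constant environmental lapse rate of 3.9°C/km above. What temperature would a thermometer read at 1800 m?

600 → 1800 m (environmental, 3.9°C/km): ΔT = -3.9 × 1.2 = -4.68°C → T = 26.72°C

26.72°C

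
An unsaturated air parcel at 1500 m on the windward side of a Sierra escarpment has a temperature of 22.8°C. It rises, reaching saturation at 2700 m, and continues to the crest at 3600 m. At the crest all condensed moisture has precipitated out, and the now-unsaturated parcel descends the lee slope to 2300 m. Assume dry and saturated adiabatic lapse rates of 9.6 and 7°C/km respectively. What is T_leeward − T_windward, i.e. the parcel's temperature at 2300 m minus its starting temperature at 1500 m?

1500 → 2700 m (dry, 9.6°C/km): ΔT = -9.6 × 1.2 = -11.52°C → T = 11.28°C
2700 → 3600 m (saturated, 7°C/km): ΔT = -7 × 0.9 = -6.3°C → T = 4.98°C
3600 → 2300 m (dry descent, 9.6°C/km): ΔT = +9.6 × 1.3 = +12.48°C → T = 17.46°C
Net change vs windward start: 17.46 − 22.8 = -5.34°C

-5.34°C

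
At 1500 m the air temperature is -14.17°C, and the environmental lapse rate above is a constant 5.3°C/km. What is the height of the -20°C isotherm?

2600 m

Height above start = (-14.17 − (-20)) / 5.3 = 1.1 km
Altitude = 1500 m + 1100 m = 2600 m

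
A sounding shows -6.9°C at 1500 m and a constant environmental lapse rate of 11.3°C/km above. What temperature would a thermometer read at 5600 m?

1500–5600 m, environmental: Δz = 4.1 km ⇒ ΔT = -46.33°C; T = -53.23°C

-53.23°C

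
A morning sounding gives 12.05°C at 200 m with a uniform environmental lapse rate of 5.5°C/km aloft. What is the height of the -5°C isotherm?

3300 m

Height above start = (12.05 − (-5)) / 5.5 = 3.1 km
Altitude = 200 m + 3100 m = 3300 m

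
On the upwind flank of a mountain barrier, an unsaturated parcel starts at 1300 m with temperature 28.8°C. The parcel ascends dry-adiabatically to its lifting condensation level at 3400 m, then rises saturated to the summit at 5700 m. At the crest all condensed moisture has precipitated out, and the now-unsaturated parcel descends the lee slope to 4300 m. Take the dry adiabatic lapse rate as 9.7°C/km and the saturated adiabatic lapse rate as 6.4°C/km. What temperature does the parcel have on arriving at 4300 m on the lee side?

1300 → 3400 m (dry, 9.7°C/km): ΔT = -9.7 × 2.1 = -20.37°C → T = 8.43°C
3400 → 5700 m (saturated, 6.4°C/km): ΔT = -6.4 × 2.3 = -14.72°C → T = -6.29°C
5700 → 4300 m (dry descent, 9.7°C/km): ΔT = +9.7 × 1.4 = +13.58°C → T = 7.29°C

7.29°C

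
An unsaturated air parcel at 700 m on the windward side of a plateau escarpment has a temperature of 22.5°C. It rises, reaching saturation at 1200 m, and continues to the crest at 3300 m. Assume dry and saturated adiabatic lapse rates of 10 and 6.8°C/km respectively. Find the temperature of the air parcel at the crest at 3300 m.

700 → 1200 m (dry, 10°C/km): ΔT = -10 × 0.5 = -5°C → T = 17.5°C
1200 → 3300 m (saturated, 6.8°C/km): ΔT = -6.8 × 2.1 = -14.28°C → T = 3.22°C

3.22°C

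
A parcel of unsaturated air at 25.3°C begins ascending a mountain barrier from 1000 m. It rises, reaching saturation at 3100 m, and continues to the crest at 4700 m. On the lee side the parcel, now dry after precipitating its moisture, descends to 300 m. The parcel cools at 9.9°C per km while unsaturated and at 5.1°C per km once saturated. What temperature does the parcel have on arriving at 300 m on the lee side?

39.91°C

1000–3100 m, dry: Δz = 2.1 km ⇒ ΔT = -20.79°C; T = 4.51°C
3100–4700 m, saturated: Δz = 1.6 km ⇒ ΔT = -8.16°C; T = -3.65°C
4700–300 m, dry descent: Δz = 4.4 km ⇒ ΔT = +43.56°C; T = 39.91°C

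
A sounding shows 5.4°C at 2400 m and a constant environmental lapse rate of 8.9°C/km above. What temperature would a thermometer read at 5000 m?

-17.74°C

2400–5000 m, environmental: Δz = 2.6 km ⇒ ΔT = -23.14°C; T = -17.74°C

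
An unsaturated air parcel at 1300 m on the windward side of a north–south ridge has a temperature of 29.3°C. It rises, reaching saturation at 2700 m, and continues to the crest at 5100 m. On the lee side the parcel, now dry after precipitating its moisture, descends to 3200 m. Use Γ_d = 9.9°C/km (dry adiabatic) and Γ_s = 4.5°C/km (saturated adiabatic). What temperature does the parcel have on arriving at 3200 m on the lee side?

23.45°C

Dry to 2700 m: -9.9 × 1.4 km = -13.86°C, so T = 15.44°C.
Saturated to 5100 m: -4.5 × 2.4 km = -10.8°C, so T = 4.64°C.
Dry descent to 3200 m: +9.9 × 1.9 km = +18.81°C, so T = 23.45°C.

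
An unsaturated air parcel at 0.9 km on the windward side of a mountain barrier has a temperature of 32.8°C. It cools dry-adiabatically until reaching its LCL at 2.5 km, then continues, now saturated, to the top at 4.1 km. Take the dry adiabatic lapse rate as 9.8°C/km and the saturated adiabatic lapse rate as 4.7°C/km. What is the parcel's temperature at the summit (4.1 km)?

9.6°C

From 900 m to 2500 m (dry): cools by 9.8 × 1.6 = 15.68°C, giving 17.12°C.
From 2500 m to 4100 m (saturated): cools by 4.7 × 1.6 = 7.52°C, giving 9.6°C.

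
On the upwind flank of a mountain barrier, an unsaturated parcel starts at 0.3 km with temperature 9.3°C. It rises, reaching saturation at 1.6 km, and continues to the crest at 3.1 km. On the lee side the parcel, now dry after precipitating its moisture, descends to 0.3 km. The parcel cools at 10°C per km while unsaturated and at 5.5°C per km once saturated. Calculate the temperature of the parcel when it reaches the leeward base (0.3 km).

From 300 m to 1600 m (dry): cools by 10 × 1.3 = 13°C, giving -3.7°C.
From 1600 m to 3100 m (saturated): cools by 5.5 × 1.5 = 8.25°C, giving -11.95°C.
From 3100 m to 300 m (dry descent): warms by 10 × 2.8 = 28°C, giving 16.05°C.

16.05°C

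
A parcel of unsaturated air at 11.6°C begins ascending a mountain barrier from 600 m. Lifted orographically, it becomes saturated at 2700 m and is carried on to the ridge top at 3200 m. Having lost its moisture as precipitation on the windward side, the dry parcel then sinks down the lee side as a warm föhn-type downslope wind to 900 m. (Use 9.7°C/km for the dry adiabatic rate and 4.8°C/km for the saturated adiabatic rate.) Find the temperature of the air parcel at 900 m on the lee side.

11.14°C

Dry to 2700 m: -9.7 × 2.1 km = -20.37°C, so T = -8.77°C.
Saturated to 3200 m: -4.8 × 0.5 km = -2.4°C, so T = -11.17°C.
Dry descent to 900 m: +9.7 × 2.3 km = +22.31°C, so T = 11.14°C.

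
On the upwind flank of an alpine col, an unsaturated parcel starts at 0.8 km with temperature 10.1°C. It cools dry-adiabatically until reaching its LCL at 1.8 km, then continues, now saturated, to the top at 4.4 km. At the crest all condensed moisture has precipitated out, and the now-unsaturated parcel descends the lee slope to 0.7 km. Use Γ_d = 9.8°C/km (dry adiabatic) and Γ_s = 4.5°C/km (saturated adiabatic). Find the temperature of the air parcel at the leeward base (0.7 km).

24.86°C

800–1800 m, dry: Δz = 1 km ⇒ ΔT = -9.8°C; T = 0.3°C
1800–4400 m, saturated: Δz = 2.6 km ⇒ ΔT = -11.7°C; T = -11.4°C
4400–700 m, dry descent: Δz = 3.7 km ⇒ ΔT = +36.26°C; T = 24.86°C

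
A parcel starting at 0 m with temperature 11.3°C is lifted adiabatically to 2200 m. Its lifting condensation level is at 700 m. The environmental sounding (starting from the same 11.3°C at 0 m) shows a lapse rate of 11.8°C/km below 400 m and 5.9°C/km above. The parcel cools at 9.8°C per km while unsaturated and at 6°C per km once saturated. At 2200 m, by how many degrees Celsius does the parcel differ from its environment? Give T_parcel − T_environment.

Parcel:
  0–700 m, dry: Δz = 0.7 km ⇒ ΔT = -6.86°C; T = 4.44°C
  700–2200 m, saturated: Δz = 1.5 km ⇒ ΔT = -9°C; T = -4.56°C
Environment:
  0–400 m, environment, lower layer: Δz = 0.4 km ⇒ ΔT = -4.72°C; T = 6.58°C
  400–2200 m, environment, upper layer: Δz = 1.8 km ⇒ ΔT = -10.62°C; T = -4.04°C
T_parcel − T_env = -4.56 − (-4.04) = -0.52°C

-0.52°C (parcel cooler than environment)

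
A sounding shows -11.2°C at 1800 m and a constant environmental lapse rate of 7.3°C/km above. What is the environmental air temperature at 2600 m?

Environmental to 2600 m: -7.3 × 0.8 km = -5.84°C, so T = -17.04°C.

-17.04°C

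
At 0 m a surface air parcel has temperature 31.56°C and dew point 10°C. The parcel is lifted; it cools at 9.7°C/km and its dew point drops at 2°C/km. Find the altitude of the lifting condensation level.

T and T_d converge at 9.7 − 2 = 7.7°C per km
Height above start = (31.56 − 10) / 7.7 = 2.8 km
LCL altitude = 0 m + 2800 m = 2800 m

2800 m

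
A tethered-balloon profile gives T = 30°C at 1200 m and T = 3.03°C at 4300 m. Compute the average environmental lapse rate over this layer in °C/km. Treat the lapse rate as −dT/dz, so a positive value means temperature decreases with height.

Γ = −ΔT/Δz = (30 − 3.03) / (4300 − 1200) m
  = 26.97°C / 3.1 km = 8.7°C/km

8.7°C/km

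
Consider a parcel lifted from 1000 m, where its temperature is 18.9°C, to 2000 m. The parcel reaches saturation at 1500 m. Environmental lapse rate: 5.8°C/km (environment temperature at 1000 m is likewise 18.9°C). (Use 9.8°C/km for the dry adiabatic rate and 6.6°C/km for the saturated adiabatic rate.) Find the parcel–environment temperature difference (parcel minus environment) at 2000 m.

-2.4°C (parcel cooler than environment)

Parcel:
  1000–1500 m, dry: Δz = 0.5 km ⇒ ΔT = -4.9°C; T = 14°C
  1500–2000 m, saturated: Δz = 0.5 km ⇒ ΔT = -3.3°C; T = 10.7°C
Environment:
  1000–2000 m, environment: Δz = 1 km ⇒ ΔT = -5.8°C; T = 13.1°C
T_parcel − T_env = 10.7 − 13.1 = -2.4°C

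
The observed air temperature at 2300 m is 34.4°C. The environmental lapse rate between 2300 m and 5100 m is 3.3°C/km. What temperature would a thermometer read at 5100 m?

25.16°C

Environmental to 5100 m: -3.3 × 2.8 km = -9.24°C, so T = 25.16°C.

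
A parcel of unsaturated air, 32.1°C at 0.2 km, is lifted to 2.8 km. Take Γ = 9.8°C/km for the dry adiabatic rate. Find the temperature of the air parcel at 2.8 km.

6.62°C

200–2800 m, dry adiabatic: Δz = 2.6 km ⇒ ΔT = -25.48°C; T = 6.62°C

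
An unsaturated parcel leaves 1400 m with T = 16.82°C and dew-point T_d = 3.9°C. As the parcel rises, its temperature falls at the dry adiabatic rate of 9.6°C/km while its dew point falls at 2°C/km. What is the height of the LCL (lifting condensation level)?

3100 m

T and T_d converge at 9.6 − 2 = 7.6°C per km
Height above start = (16.82 − 3.9) / 7.6 = 1.7 km
LCL altitude = 1400 m + 1700 m = 3100 m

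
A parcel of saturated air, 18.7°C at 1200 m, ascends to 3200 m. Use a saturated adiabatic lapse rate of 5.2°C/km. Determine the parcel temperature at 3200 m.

From 1200 m to 3200 m (saturated adiabatic): cools by 5.2 × 2 = 10.4°C, giving 8.3°C.

8.3°C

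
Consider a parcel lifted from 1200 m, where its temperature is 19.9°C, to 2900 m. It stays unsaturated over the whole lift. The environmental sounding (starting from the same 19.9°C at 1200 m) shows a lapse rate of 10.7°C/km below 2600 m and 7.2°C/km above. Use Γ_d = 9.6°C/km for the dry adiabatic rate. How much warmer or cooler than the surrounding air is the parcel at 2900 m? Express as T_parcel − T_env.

Parcel:
  1200–2900 m, dry: Δz = 1.7 km ⇒ ΔT = -16.32°C; T = 3.58°C
Environment:
  1200–2600 m, environment, lower layer: Δz = 1.4 km ⇒ ΔT = -14.98°C; T = 4.92°C
  2600–2900 m, environment, upper layer: Δz = 0.3 km ⇒ ΔT = -2.16°C; T = 2.76°C
T_parcel − T_env = 3.58 − 2.76 = +0.82°C

+0.82°C (parcel warmer than environment)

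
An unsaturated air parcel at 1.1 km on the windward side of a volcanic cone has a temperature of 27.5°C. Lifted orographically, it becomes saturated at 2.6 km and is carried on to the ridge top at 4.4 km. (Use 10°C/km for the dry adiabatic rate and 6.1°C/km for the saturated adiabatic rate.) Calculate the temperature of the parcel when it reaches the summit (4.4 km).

1100–2600 m, dry: Δz = 1.5 km ⇒ ΔT = -15°C; T = 12.5°C
2600–4400 m, saturated: Δz = 1.8 km ⇒ ΔT = -10.98°C; T = 1.52°C

1.52°C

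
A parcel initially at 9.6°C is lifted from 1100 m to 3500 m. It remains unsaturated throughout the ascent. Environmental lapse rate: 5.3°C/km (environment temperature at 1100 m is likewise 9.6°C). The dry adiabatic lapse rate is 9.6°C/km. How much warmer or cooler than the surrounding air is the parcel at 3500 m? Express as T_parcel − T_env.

Parcel:
  Dry to 3500 m: -9.6 × 2.4 km = -23.04°C, so T = -13.44°C.
Environment:
  Environment to 3500 m: -5.3 × 2.4 km = -12.72°C, so T = -3.12°C.
T_parcel − T_env = -13.44 − (-3.12) = -10.32°C

-10.32°C (parcel cooler than environment)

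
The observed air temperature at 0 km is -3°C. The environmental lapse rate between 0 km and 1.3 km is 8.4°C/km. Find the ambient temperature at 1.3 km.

From 0 m to 1300 m (environmental): cools by 8.4 × 1.3 = 10.92°C, giving -13.92°C.

-13.92°C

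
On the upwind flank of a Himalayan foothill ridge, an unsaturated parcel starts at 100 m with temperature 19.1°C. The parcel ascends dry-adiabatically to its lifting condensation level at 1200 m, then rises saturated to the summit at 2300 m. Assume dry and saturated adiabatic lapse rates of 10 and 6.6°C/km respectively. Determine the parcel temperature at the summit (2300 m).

0.84°C

100 → 1200 m (dry, 10°C/km): ΔT = -10 × 1.1 = -11°C → T = 8.1°C
1200 → 2300 m (saturated, 6.6°C/km): ΔT = -6.6 × 1.1 = -7.26°C → T = 0.84°C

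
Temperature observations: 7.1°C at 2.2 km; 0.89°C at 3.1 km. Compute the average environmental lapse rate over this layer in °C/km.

Γ = −ΔT/Δz = (7.1 − 0.89) / (3100 − 2200) m
  = 6.21°C / 0.9 km = 6.9°C/km

6.9°C/km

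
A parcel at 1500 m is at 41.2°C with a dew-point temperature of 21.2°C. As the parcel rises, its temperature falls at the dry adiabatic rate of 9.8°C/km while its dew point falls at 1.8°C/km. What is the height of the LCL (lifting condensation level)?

4000 m

T and T_d converge at 9.8 − 1.8 = 8°C per km
Height above start = (41.2 − 21.2) / 8 = 2.5 km
LCL altitude = 1500 m + 2500 m = 4000 m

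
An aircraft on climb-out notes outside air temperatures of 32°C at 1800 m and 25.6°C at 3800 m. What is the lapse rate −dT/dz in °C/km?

3.2°C/km

Γ = −ΔT/Δz = (32 − 25.6) / (3800 − 1800) m
  = 6.4°C / 2 km = 3.2°C/km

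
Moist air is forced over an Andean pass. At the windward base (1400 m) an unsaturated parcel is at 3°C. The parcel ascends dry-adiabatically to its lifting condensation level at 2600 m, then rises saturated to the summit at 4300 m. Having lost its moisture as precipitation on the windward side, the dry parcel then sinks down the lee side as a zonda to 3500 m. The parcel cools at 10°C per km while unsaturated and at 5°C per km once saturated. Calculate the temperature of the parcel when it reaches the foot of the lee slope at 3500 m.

1400 → 2600 m (dry, 10°C/km): ΔT = -10 × 1.2 = -12°C → T = -9°C
2600 → 4300 m (saturated, 5°C/km): ΔT = -5 × 1.7 = -8.5°C → T = -17.5°C
4300 → 3500 m (dry descent, 10°C/km): ΔT = +10 × 0.8 = +8°C → T = -9.5°C

-9.5°C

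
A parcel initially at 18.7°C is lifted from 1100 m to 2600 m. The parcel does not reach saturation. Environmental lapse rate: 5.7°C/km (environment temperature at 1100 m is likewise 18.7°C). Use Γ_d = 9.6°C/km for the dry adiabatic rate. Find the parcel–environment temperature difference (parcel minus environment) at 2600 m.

-5.85°C (parcel cooler than environment)

Parcel:
  From 1100 m to 2600 m (dry): cools by 9.6 × 1.5 = 14.4°C, giving 4.3°C.
Environment:
  From 1100 m to 2600 m (environment): cools by 5.7 × 1.5 = 8.55°C, giving 10.15°C.
T_parcel − T_env = 4.3 − 10.15 = -5.85°C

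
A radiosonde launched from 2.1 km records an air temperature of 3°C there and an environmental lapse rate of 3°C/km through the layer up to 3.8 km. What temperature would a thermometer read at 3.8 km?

-2.1°C

Environmental to 3800 m: -3 × 1.7 km = -5.1°C, so T = -2.1°C.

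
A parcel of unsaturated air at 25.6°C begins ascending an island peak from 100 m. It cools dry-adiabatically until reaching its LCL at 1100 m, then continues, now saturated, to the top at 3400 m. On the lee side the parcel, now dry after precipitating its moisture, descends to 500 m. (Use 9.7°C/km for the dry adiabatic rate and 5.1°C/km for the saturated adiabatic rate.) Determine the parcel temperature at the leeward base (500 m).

32.3°C

100 → 1100 m (dry, 9.7°C/km): ΔT = -9.7 × 1 = -9.7°C → T = 15.9°C
1100 → 3400 m (saturated, 5.1°C/km): ΔT = -5.1 × 2.3 = -11.73°C → T = 4.17°C
3400 → 500 m (dry descent, 9.7°C/km): ΔT = +9.7 × 2.9 = +28.13°C → T = 32.3°C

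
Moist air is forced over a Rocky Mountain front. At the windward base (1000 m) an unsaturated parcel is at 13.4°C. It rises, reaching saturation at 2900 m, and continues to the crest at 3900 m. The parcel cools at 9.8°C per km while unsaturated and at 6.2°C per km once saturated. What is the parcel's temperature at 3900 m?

-11.42°C

1000 → 2900 m (dry, 9.8°C/km): ΔT = -9.8 × 1.9 = -18.62°C → T = -5.22°C
2900 → 3900 m (saturated, 6.2°C/km): ΔT = -6.2 × 1 = -6.2°C → T = -11.42°C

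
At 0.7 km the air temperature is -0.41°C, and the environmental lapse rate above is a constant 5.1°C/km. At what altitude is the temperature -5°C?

1.6 km

Height above start = (-0.41 − (-5)) / 5.1 = 0.9 km
Altitude = 700 m + 900 m = 1600 m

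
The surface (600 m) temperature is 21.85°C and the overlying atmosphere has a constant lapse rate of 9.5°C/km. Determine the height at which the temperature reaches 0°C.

2900 m

Height above start = (21.85 − 0) / 9.5 = 2.3 km
Altitude = 600 m + 2300 m = 2900 m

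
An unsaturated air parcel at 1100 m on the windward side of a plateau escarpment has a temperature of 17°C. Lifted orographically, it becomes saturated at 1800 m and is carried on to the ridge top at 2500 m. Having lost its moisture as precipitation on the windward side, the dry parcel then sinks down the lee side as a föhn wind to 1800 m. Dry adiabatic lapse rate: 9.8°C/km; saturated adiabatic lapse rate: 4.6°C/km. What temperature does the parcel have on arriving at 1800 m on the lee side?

1100 → 1800 m (dry, 9.8°C/km): ΔT = -9.8 × 0.7 = -6.86°C → T = 10.14°C
1800 → 2500 m (saturated, 4.6°C/km): ΔT = -4.6 × 0.7 = -3.22°C → T = 6.92°C
2500 → 1800 m (dry descent, 9.8°C/km): ΔT = +9.8 × 0.7 = +6.86°C → T = 13.78°C

13.78°C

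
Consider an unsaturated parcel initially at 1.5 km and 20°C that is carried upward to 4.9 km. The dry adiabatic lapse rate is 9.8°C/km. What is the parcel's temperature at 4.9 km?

-13.32°C

1500 → 4900 m (dry adiabatic, 9.8°C/km): ΔT = -9.8 × 3.4 = -33.32°C → T = -13.32°C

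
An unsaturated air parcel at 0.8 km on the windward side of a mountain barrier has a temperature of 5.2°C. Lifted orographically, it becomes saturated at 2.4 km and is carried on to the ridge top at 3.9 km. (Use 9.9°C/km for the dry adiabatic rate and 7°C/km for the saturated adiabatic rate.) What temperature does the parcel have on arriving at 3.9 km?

Dry to 2400 m: -9.9 × 1.6 km = -15.84°C, so T = -10.64°C.
Saturated to 3900 m: -7 × 1.5 km = -10.5°C, so T = -21.14°C.

-21.14°C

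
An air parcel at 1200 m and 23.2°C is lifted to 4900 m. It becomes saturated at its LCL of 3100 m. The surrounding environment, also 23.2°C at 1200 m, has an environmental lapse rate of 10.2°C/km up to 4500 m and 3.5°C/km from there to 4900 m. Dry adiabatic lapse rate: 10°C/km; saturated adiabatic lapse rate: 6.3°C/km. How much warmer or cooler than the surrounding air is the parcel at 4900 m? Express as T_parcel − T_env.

Parcel:
  1200 → 3100 m (dry, 10°C/km): ΔT = -10 × 1.9 = -19°C → T = 4.2°C
  3100 → 4900 m (saturated, 6.3°C/km): ΔT = -6.3 × 1.8 = -11.34°C → T = -7.14°C
Environment:
  1200 → 4500 m (environment, lower layer, 10.2°C/km): ΔT = -10.2 × 3.3 = -33.66°C → T = -10.46°C
  4500 → 4900 m (environment, upper layer, 3.5°C/km): ΔT = -3.5 × 0.4 = -1.4°C → T = -11.86°C
T_parcel − T_env = -7.14 − (-11.86) = +4.72°C

+4.72°C (parcel warmer than environment)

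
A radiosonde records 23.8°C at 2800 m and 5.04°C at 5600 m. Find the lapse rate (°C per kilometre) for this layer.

Γ = −ΔT/Δz = (23.8 − 5.04) / (5600 − 2800) m
  = 18.76°C / 2.8 km = 6.7°C/km

6.7°C/km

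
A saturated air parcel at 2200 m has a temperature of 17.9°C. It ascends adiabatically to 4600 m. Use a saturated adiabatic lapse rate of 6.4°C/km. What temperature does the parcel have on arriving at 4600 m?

2.54°C

2200–4600 m, saturated adiabatic: Δz = 2.4 km ⇒ ΔT = -15.36°C; T = 2.54°C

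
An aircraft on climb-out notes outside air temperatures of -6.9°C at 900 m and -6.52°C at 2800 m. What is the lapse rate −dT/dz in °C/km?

-0.2°C/km

Γ = −ΔT/Δz = (-6.9 − (-6.52)) / (2800 − 900) m
  = -0.38°C / 1.9 km = -0.2°C/km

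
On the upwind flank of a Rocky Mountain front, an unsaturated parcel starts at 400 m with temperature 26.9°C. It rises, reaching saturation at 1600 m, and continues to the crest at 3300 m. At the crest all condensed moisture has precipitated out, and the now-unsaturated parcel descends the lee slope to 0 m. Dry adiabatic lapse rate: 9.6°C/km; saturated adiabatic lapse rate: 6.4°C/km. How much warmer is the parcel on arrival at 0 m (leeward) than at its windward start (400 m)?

+9.28°C

400–1600 m, dry: Δz = 1.2 km ⇒ ΔT = -11.52°C; T = 15.38°C
1600–3300 m, saturated: Δz = 1.7 km ⇒ ΔT = -10.88°C; T = 4.5°C
3300–0 m, dry descent: Δz = 3.3 km ⇒ ΔT = +31.68°C; T = 36.18°C
Net change vs windward start: 36.18 − 26.9 = +9.28°C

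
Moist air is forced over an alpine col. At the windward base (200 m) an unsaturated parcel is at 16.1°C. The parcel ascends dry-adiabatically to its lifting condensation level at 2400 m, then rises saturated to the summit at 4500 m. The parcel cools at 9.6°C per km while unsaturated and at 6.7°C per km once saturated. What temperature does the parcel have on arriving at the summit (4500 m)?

-19.09°C

200 → 2400 m (dry, 9.6°C/km): ΔT = -9.6 × 2.2 = -21.12°C → T = -5.02°C
2400 → 4500 m (saturated, 6.7°C/km): ΔT = -6.7 × 2.1 = -14.07°C → T = -19.09°C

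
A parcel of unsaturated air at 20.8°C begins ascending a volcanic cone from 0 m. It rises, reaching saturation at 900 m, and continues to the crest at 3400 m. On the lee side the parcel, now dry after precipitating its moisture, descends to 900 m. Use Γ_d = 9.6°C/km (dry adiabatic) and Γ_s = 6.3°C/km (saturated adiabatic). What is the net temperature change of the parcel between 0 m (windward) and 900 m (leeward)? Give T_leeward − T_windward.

-0.39°C

From 0 m to 900 m (dry): cools by 9.6 × 0.9 = 8.64°C, giving 12.16°C.
From 900 m to 3400 m (saturated): cools by 6.3 × 2.5 = 15.75°C, giving -3.59°C.
From 3400 m to 900 m (dry descent): warms by 9.6 × 2.5 = 24°C, giving 20.41°C.
Net change vs windward start: 20.41 − 20.8 = -0.39°C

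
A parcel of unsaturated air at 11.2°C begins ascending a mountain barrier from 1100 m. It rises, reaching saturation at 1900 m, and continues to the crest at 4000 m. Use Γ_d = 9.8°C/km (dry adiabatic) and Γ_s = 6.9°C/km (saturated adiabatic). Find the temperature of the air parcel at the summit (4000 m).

-11.13°C

1100–1900 m, dry: Δz = 0.8 km ⇒ ΔT = -7.84°C; T = 3.36°C
1900–4000 m, saturated: Δz = 2.1 km ⇒ ΔT = -14.49°C; T = -11.13°C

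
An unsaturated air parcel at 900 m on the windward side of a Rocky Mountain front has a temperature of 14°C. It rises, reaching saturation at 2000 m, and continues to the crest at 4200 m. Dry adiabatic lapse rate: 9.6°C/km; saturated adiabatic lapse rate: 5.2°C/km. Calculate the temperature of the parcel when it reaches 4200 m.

900–2000 m, dry: Δz = 1.1 km ⇒ ΔT = -10.56°C; T = 3.44°C
2000–4200 m, saturated: Δz = 2.2 km ⇒ ΔT = -11.44°C; T = -8°C

-8°C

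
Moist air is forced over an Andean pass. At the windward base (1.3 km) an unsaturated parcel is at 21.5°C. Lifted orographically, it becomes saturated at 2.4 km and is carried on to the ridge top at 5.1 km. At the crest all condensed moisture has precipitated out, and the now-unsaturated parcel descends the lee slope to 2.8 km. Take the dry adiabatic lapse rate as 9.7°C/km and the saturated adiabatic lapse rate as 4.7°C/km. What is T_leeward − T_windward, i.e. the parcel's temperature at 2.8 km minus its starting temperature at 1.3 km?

Dry to 2400 m: -9.7 × 1.1 km = -10.67°C, so T = 10.83°C.
Saturated to 5100 m: -4.7 × 2.7 km = -12.69°C, so T = -1.86°C.
Dry descent to 2800 m: +9.7 × 2.3 km = +22.31°C, so T = 20.45°C.
Net change vs windward start: 20.45 − 21.5 = -1.05°C

-1.05°C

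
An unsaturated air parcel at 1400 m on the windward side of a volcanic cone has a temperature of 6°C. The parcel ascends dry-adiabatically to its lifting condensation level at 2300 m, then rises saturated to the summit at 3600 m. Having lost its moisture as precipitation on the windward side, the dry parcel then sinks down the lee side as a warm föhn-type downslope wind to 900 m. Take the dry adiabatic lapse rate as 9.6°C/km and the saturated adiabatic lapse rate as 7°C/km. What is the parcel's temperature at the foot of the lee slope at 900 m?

1400 → 2300 m (dry, 9.6°C/km): ΔT = -9.6 × 0.9 = -8.64°C → T = -2.64°C
2300 → 3600 m (saturated, 7°C/km): ΔT = -7 × 1.3 = -9.1°C → T = -11.74°C
3600 → 900 m (dry descent, 9.6°C/km): ΔT = +9.6 × 2.7 = +25.92°C → T = 14.18°C

14.18°C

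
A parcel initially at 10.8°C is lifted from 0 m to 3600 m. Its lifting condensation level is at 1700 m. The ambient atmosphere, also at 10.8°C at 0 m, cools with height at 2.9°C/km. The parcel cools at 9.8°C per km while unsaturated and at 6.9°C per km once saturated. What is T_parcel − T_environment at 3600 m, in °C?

Parcel:
  0–1700 m, dry: Δz = 1.7 km ⇒ ΔT = -16.66°C; T = -5.86°C
  1700–3600 m, saturated: Δz = 1.9 km ⇒ ΔT = -13.11°C; T = -18.97°C
Environment:
  0–3600 m, environment: Δz = 3.6 km ⇒ ΔT = -10.44°C; T = 0.36°C
T_parcel − T_env = -18.97 − 0.36 = -19.33°C

-19.33°C (parcel cooler than environment)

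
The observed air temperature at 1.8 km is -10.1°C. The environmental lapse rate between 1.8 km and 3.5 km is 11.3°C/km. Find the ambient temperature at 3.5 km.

1800–3500 m, environmental: Δz = 1.7 km ⇒ ΔT = -19.21°C; T = -29.31°C

-29.31°C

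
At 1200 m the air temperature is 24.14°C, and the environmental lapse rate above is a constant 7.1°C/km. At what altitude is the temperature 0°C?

Height above start = (24.14 − 0) / 7.1 = 3.4 km
Altitude = 1200 m + 3400 m = 4600 m

4600 m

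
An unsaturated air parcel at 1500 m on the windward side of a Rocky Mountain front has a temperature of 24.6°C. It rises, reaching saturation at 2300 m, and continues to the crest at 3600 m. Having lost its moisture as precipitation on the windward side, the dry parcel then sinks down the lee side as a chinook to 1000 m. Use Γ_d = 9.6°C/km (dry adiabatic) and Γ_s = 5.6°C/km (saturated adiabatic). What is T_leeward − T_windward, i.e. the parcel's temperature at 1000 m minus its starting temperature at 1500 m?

+10°C

From 1500 m to 2300 m (dry): cools by 9.6 × 0.8 = 7.68°C, giving 16.92°C.
From 2300 m to 3600 m (saturated): cools by 5.6 × 1.3 = 7.28°C, giving 9.64°C.
From 3600 m to 1000 m (dry descent): warms by 9.6 × 2.6 = 24.96°C, giving 34.6°C.
Net change vs windward start: 34.6 − 24.6 = +10°C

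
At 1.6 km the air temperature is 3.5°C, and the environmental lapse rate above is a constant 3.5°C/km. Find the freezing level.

2.6 km

Height above start = (3.5 − 0) / 3.5 = 1 km
Altitude = 1600 m + 1000 m = 2600 m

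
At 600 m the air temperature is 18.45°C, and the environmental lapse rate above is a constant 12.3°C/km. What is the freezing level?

Height above start = (18.45 − 0) / 12.3 = 1.5 km
Altitude = 600 m + 1500 m = 2100 m

2100 m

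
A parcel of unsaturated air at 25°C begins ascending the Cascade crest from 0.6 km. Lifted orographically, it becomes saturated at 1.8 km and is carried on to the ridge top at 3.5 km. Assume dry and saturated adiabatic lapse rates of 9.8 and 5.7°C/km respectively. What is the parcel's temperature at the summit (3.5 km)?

3.55°C

From 600 m to 1800 m (dry): cools by 9.8 × 1.2 = 11.76°C, giving 13.24°C.
From 1800 m to 3500 m (saturated): cools by 5.7 × 1.7 = 9.69°C, giving 3.55°C.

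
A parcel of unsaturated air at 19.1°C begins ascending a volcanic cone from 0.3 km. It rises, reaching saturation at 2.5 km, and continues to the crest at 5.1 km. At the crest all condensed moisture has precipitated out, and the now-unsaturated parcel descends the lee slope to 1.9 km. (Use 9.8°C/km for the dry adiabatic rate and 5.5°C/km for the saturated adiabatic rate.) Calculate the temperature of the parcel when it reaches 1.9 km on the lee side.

14.6°C

Dry to 2500 m: -9.8 × 2.2 km = -21.56°C, so T = -2.46°C.
Saturated to 5100 m: -5.5 × 2.6 km = -14.3°C, so T = -16.76°C.
Dry descent to 1900 m: +9.8 × 3.2 km = +31.36°C, so T = 14.6°C.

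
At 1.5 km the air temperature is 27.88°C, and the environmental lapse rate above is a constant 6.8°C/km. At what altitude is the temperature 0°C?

5.6 km

Height above start = (27.88 − 0) / 6.8 = 4.1 km
Altitude = 1500 m + 4100 m = 5600 m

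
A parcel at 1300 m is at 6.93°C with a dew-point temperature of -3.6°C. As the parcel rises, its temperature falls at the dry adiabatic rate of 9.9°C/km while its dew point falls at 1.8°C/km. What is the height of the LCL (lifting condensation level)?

2600 m

T and T_d converge at 9.9 − 1.8 = 8.1°C per km
Height above start = (6.93 − (-3.6)) / 8.1 = 1.3 km
LCL altitude = 1300 m + 1300 m = 2600 m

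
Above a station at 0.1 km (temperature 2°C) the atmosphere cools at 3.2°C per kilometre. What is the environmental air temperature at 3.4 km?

100 → 3400 m (environmental, 3.2°C/km): ΔT = -3.2 × 3.3 = -10.56°C → T = -8.56°C

-8.56°C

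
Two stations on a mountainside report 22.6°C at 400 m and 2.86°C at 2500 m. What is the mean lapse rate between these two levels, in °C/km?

9.4°C/km

Γ = −ΔT/Δz = (22.6 − 2.86) / (2500 − 400) m
  = 19.74°C / 2.1 km = 9.4°C/km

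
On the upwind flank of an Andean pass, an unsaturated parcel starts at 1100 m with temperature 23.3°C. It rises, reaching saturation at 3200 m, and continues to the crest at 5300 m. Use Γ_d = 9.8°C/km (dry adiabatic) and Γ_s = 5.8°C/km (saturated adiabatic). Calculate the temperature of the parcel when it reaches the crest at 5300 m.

1100 → 3200 m (dry, 9.8°C/km): ΔT = -9.8 × 2.1 = -20.58°C → T = 2.72°C
3200 → 5300 m (saturated, 5.8°C/km): ΔT = -5.8 × 2.1 = -12.18°C → T = -9.46°C

-9.46°C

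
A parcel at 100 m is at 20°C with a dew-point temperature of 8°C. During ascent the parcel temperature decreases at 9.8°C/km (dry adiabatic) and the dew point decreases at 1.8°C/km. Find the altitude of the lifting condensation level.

1600 m

T and T_d converge at 9.8 − 1.8 = 8°C per km
Height above start = (20 − 8) / 8 = 1.5 km
LCL altitude = 100 m + 1500 m = 1600 m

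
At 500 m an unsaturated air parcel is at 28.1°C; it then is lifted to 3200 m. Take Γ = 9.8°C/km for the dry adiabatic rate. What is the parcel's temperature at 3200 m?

500 → 3200 m (dry adiabatic, 9.8°C/km): ΔT = -9.8 × 2.7 = -26.46°C → T = 1.64°C

1.64°C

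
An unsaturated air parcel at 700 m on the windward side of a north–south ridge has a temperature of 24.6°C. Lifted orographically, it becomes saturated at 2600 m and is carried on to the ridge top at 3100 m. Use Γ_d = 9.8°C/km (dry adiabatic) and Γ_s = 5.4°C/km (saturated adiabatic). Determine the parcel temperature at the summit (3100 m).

700 → 2600 m (dry, 9.8°C/km): ΔT = -9.8 × 1.9 = -18.62°C → T = 5.98°C
2600 → 3100 m (saturated, 5.4°C/km): ΔT = -5.4 × 0.5 = -2.7°C → T = 3.28°C

3.28°C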